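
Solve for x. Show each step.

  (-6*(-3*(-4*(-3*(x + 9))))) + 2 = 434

Step 1. [(-6*(-3*(-4*(-3*(x + 9))))) + 2 = 434] +2 is outermost — subtract 2 both sides ⇒ sub: -6*(-3*(-4*(-3*(x + 9)))) = 432.
Step 2. [-6*(-3*(-4*(-3*(x + 9)))) = 432] -6·(inner) — divide through by -6 ⇒ div: -3*(-4*(-3*(x + 9))) = -72.
Step 3. [-3*(-4*(-3*(x + 9))) = -72] -3·(inner) — divide through by -3, so div: -4*(-3*(x + 9)) = 24.
Step 4. [-4*(-3*(x + 9)) = 24] LHS = -4·(…); ÷-4 both sides ⇒ div: -3*(x + 9) = -6.
Step 5. [-3*(x + 9) = -6] leading coefficient -3: divide by -3. So div: x + 9 = 2.
Step 6. [x + 9 = 2] subtract 9: x sits inside (… + 9), so sub: x = -7.

Answer: x ∈ {-7}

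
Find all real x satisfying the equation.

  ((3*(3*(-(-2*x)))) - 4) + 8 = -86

Step 1. [((3*(3*(-(-2*x)))) - 4) + 8 = -86] subtract 8: x sits inside (… + 8), so sub: (3*(3*(-(-2*x)))) - 4 = -94.
Step 2. [(3*(3*(-(-2*x)))) - 4 = -94] add 4: x sits inside (… - 4), so sub: 3*(3*(-(-2*x))) = -90.
Step 3. [3*(3*(-(-2*x))) = -90] LHS = 3·(…); ÷3 both sides, so div: 3*(-(-2*x)) = -30.
Step 4. [3*(-(-2*x)) = -30] leading coefficient 3: divide by 3. So div: -(-2*x) = -10.
Step 5. [-(-2*x) = -10] leading − — multiply by −1, so neg: -2*x = 10.
Step 6. [-2*x = 10] LHS = -2·(…); ÷-2 both sides ⇒ div: x = -5.

Answer: x ∈ {-5}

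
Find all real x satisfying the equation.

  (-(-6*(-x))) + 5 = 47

Step 1. [(-(-6*(-x))) + 5 = 47] 5 comes off first (subtract 5), so sub: -(-6*(-x)) = 42.
Step 2. [-(-6*(-x)) = 42] flip signs both sides ⇒ neg: -6*(-x) = -42.
Step 3. [-6*(-x) = -42] -6 out front; divide by -6 ⇒ div: -x = 7.
Step 4. [-x = 7] leading − — multiply by −1 ⇒ neg: x = -7.

Answer: x ∈ {-7}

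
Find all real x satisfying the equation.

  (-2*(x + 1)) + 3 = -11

Step 1. [(-2*(x + 1)) + 3 = -11] 3 comes off first (subtract 3). So sub: -2*(x + 1) = -14.
Step 2. [-2*(x + 1) = -14] LHS = -2·(…); ÷-2 both sides ⇒ div: x + 1 = 7.
Step 3. [x + 1 = 7] +1 is outermost — subtract 1 both sides ⇒ sub: x = 6.

Answer: x ∈ {6}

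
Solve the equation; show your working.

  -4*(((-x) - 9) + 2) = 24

Step 1. [-4*(((-x) - 9) + 2) = 24] -4·(inner) — divide through by -4 ⇒ div: ((-x) - 9) + 2 = -6.
Step 2. [((-x) - 9) + 2 = -6] 2 comes off first (subtract 2) ⇒ sub: (-x) - 9 = -8.
Step 3. [(-x) - 9 = -8] peel the -9: add 9 from each side, so sub: -x = 1.
Step 4. [-x = 1] flip signs both sides. So neg: x = -1.

Answer: x ∈ {-1}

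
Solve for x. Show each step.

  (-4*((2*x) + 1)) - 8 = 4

Step 1. [(-4*((2*x) + 1)) - 8 = 4] peel the -8: add 8 from each side. So sub: -4*((2*x) + 1) = 12.
Step 2. [-4*((2*x) + 1) = 12] divide by the outer -4 ⇒ div: (2*x) + 1 = -3.
Step 3. [(2*x) + 1 = -3] 1 comes off first (subtract 1), so sub: 2*x = -4.
Step 4. [2*x = -4] 2 out front; divide by 2 ⇒ div: x = -2.

Answer: x ∈ {-2}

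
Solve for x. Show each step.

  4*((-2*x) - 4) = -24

Step 1. [4*((-2*x) - 4) = -24] 4·(inner) — divide through by 4, so div: (-2*x) - 4 = -6.
Step 2. [(-2*x) - 4 = -6] -2 | LHS and -2 | -6: pull -2 out ⇒ factor: x + 2 = 3.
Step 3. [x + 2 = 3] the outer +2 inverts by subtracting 2, so sub: x = 1.

Answer: x ∈ {1}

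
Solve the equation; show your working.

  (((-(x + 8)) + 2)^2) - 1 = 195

Step 1. [(((-(x + 8)) + 2)^2) - 1 = 195] the outer -1 inverts by adding 1 ⇒ sub: ((-(x + 8)) + 2)^2 = 196.
Step 2. [((-(x + 8)) + 2)^2 = 196] 196 ≥ 0, LHS is (·)² — take ±√, so sqrt: (-(x + 8)) + 2 = 14 or -14.
Step 3. [(-(x + 8)) + 2 = 14 or -14] +2 is outermost — subtract 2 both sides. So sub: -(x + 8) = 12 or -16.
Step 4. [-(x + 8) = 12 or -16] leading − — multiply by −1, so neg: x + 8 = -12 or 16.
Step 5. [x + 8 = -12 or 16] subtract 8: x sits inside (… + 8) ⇒ sub: x = -20 or 8.

Answer: x ∈ {-20, 8}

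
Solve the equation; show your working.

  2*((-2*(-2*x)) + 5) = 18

Step 1. [2*((-2*(-2*x)) + 5) = 18] 2·(inner) — divide through by 2 ⇒ div: (-2*(-2*x)) + 5 = 9.
Step 2. [(-2*(-2*x)) + 5 = 9] 5 comes off first (subtract 5). So sub: -2*(-2*x) = 4.
Step 3. [-2*(-2*x) = 4] LHS = -2·(…); ÷-2 both sides, so div: -2*x = -2.
Step 4. [-2*x = -2] divide by the outer -2. So div: x = 1.

Answer: x ∈ {1}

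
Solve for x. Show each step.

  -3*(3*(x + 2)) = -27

Step 1. [-3*(3*(x + 2)) = -27] LHS = -3·(…); ÷-3 both sides, so div: 3*(x + 2) = 9.
Step 2. [3*(x + 2) = 9] divide by the outer 3, so div: x + 2 = 3.
Step 3. [x + 2 = 3] the outer +2 inverts by subtracting 2, so sub: x = 1.

Answer: x ∈ {1}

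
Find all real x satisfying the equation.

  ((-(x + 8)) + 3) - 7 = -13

Step 1. [((-(x + 8)) + 3) - 7 = -13] 7 comes off first (add 7) ⇒ sub: (-(x + 8)) + 3 = -6.
Step 2. [(-(x + 8)) + 3 = -6] 3 comes off first (subtract 3) ⇒ sub: -(x + 8) = -9.
Step 3. [-(x + 8) = -9] LHS negated; negate both sides, so neg: x + 8 = 9.
Step 4. [x + 8 = 9] peel the +8: subtract 8 from each side ⇒ sub: x = 1.

Answer: x ∈ {1}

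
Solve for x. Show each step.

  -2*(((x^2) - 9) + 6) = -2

Step 1. [-2*(((x^2) - 9) + 6) = -2] leading coefficient -2: divide by -2, so div: ((x^2) - 9) + 6 = 1.
Step 2. [((x^2) - 9) + 6 = 1] +6 is outermost — subtract 6 both sides ⇒ sub: (x^2) - 9 = -5.
Step 3. [(x^2) - 9 = -5] -9 is outermost — add 9 both sides. So sub: x^2 = 4.
Step 4. [x^2 = 4] √ both sides: 4 ≥ 0 gives two branches, so sqrt: x = 2 or -2.

Answer: x ∈ {-2, 2}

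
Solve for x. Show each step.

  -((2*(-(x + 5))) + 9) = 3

Step 1. [-((2*(-(x + 5))) + 9) = 3] leading − — multiply by −1, so neg: (2*(-(x + 5))) + 9 = -3.
Step 2. [(2*(-(x + 5))) + 9 = -3] +9 is outermost — subtract 9 both sides ⇒ sub: 2*(-(x + 5)) = -12.
Step 3. [2*(-(x + 5)) = -12] 2 out front; divide by 2 ⇒ div: -(x + 5) = -6.
Step 4. [-(x + 5) = -6] LHS negated; negate both sides. So neg: x + 5 = 6.
Step 5. [x + 5 = 6] the outer +5 inverts by subtracting 5, so sub: x = 1.

Answer: x ∈ {1}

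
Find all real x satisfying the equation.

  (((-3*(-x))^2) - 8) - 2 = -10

Step 1. [(((-3*(-x))^2) - 8) - 2 = -10] 2 comes off first (add 2), so sub: ((-3*(-x))^2) - 8 = -8.
Step 2. [((-3*(-x))^2) - 8 = -8] -8 is outermost — add 8 both sides ⇒ sub: (-3*(-x))^2 = 0.
Step 3. [(-3*(-x))^2 = 0] 0 ≥ 0, LHS is (·)² — take ±√. So sqrt: -3*(-x) = 0.
Step 4. [-3*(-x) = 0] -3·(inner) — divide through by -3, so div: -x = 0.
Step 5. [-x = 0] leading − — multiply by −1. So neg: x = 0.

Answer: x ∈ {0}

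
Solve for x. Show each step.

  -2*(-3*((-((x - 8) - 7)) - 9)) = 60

Step 1. [-2*(-3*((-((x - 8) - 7)) - 9)) = 60] -2 out front; divide by -2 ⇒ div: -3*((-((x - 8) - 7)) - 9) = -30.
Step 2. [-3*((-((x - 8) - 7)) - 9) = -30] LHS = -3·(…); ÷-3 both sides, so div: (-((x - 8) - 7)) - 9 = 10.
Step 3. [(-((x - 8) - 7)) - 9 = 10] the outer -9 inverts by adding 9. So sub: -((x - 8) - 7) = 19.
Step 4. [-((x - 8) - 7) = 19] LHS negated; negate both sides ⇒ neg: (x - 8) - 7 = -19.
Step 5. [(x - 8) - 7 = -19] -7 is outermost — add 7 both sides ⇒ sub: x - 8 = -12.
Step 6. [x - 8 = -12] -8 is outermost — add 8 both sides, so sub: x = -4.

Answer: x ∈ {-4}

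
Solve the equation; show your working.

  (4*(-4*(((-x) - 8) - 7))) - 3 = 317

Step 1. [(4*(-4*(((-x) - 8) - 7))) - 3 = 317] 3 comes off first (add 3), so sub: 4*(-4*(((-x) - 8) - 7)) = 320.
Step 2. [4*(-4*(((-x) - 8) - 7)) = 320] 4·(inner) — divide through by 4. So div: -4*(((-x) - 8) - 7) = 80.
Step 3. [-4*(((-x) - 8) - 7) = 80] LHS = -4·(…); ÷-4 both sides, so div: ((-x) - 8) - 7 = -20.
Step 4. [((-x) - 8) - 7 = -20] -7 is outermost — add 7 both sides. So sub: (-x) - 8 = -13.
Step 5. [(-x) - 8 = -13] the outer -8 inverts by adding 8, so sub: -x = -5.
Step 6. [-x = -5] LHS negated; negate both sides ⇒ neg: x = 5.

Answer: x ∈ {5}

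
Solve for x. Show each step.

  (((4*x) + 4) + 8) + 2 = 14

Step 1. [(((4*x) + 4) + 8) + 2 = 14] subtract 2: x sits inside (… + 2) ⇒ sub: ((4*x) + 4) + 8 = 12.
Step 2. [((4*x) + 4) + 8 = 12] +8 is outermost — subtract 8 both sides, so sub: (4*x) + 4 = 4.
Step 3. [(4*x) + 4 = 4] 4 divides every term; factor it out ⇒ factor: x + 1 = 1.
Step 4. [x + 1 = 1] 1 comes off first (subtract 1), so sub: x = 0.

Answer: x ∈ {0}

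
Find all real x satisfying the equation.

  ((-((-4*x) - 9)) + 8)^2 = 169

Step 1. [((-((-4*x) - 9)) + 8)^2 = 169] √ both sides: 169 ≥ 0 gives two branches, so sqrt: (-((-4*x) - 9)) + 8 = 13 or -13.
Step 2. [(-((-4*x) - 9)) + 8 = 13 or -13] peel the +8: subtract 8 from each side, so sub: -((-4*x) - 9) = 5 or -21.
Step 3. [-((-4*x) - 9) = 5 or -21] LHS negated; negate both sides. So neg: (-4*x) - 9 = -5 or 21.
Step 4. [(-4*x) - 9 = -5 or 21] 9 comes off first (add 9) ⇒ sub: -4*x = 4 or 30.
Step 5. [-4*x = 4 or 30] leading coefficient -4: divide by -4 ⇒ div: x = -1 or -15/2.

Answer: x ∈ {-15/2, -1}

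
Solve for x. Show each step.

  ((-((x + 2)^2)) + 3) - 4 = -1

Step 1. [((-((x + 2)^2)) + 3) - 4 = -1] the outer -4 inverts by adding 4 ⇒ sub: (-((x + 2)^2)) + 3 = 3.
Step 2. [(-((x + 2)^2)) + 3 = 3] the outer +3 inverts by subtracting 3. So sub: -((x + 2)^2) = 0.
Step 3. [-((x + 2)^2) = 0] leading − — multiply by −1. So neg: (x + 2)^2 = 0.
Step 4. [(x + 2)^2 = 0] √ both sides: 0 ≥ 0 gives two branches. So sqrt: x + 2 = 0.
Step 5. [x + 2 = 0] 2 comes off first (subtract 2) ⇒ sub: x = -2.

Answer: x ∈ {-2}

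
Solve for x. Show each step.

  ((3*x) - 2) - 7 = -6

Step 1. [((3*x) - 2) - 7 = -6] -7 is outermost — add 7 both sides ⇒ sub: (3*x) - 2 = 1.
Step 2. [(3*x) - 2 = 1] -2 is outermost — add 2 both sides. So sub: 3*x = 3.
Step 3. [3*x = 3] leading coefficient 3: divide by 3 ⇒ div: x = 1.

Answer: x ∈ {1}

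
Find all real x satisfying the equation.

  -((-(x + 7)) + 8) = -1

Step 1. [-((-(x + 7)) + 8) = -1] leading − — multiply by −1. So neg: (-(x + 7)) + 8 = 1.
Step 2. [(-(x + 7)) + 8 = 1] +8 is outermost — subtract 8 both sides, so sub: -(x + 7) = -7.
Step 3. [-(x + 7) = -7] LHS negated; negate both sides ⇒ neg: x + 7 = 7.
Step 4. [x + 7 = 7] the outer +7 inverts by subtracting 7 ⇒ sub: x = 0.

Answer: x ∈ {0}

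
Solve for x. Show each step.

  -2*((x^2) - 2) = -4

Step 1. [-2*((x^2) - 2) = -4] divide by the outer -2 ⇒ div: (x^2) - 2 = 2.
Step 2. [(x^2) - 2 = 2] 2 comes off first (add 2). So sub: x^2 = 4.
Step 3. [x^2 = 4] √ both sides: 4 ≥ 0 gives two branches, so sqrt: x = 2 or -2.

Answer: x ∈ {-2, 2}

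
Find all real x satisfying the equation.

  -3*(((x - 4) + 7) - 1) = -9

Step 1. [-3*(((x - 4) + 7) - 1) = -9] -3 out front; divide by -3 ⇒ div: ((x - 4) + 7) - 1 = 3.
Step 2. [((x - 4) + 7) - 1 = 3] peel the -1: add 1 from each side. So sub: (x - 4) + 7 = 4.
Step 3. [(x - 4) + 7 = 4] 7 comes off first (subtract 7). So sub: x - 4 = -3.
Step 4. [x - 4 = -3] add 4: x sits inside (… - 4). So sub: x = 1.

Answer: x ∈ {1}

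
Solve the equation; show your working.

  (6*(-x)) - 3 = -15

Step 1. [(6*(-x)) - 3 = -15] the outer -3 inverts by adding 3 ⇒ sub: 6*(-x) = -12.
Step 2. [6*(-x) = -12] 6 out front; divide by 6, so div: -x = -2.
Step 3. [-x = -2] flip signs both sides. So neg: x = 2.

Answer: x ∈ {2}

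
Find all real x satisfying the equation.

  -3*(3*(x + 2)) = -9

Step 1. [-3*(3*(x + 2)) = -9] leading coefficient -3: divide by -3. So div: 3*(x + 2) = 3.
Step 2. [3*(x + 2) = 3] leading coefficient 3: divide by 3. So div: x + 2 = 1.
Step 3. [x + 2 = 1] +2 is outermost — subtract 2 both sides, so sub: x = -1.

Answer: x ∈ {-1}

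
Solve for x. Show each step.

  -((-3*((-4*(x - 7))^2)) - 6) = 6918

Step 1. [-((-3*((-4*(x - 7))^2)) - 6) = 6918] leading − — multiply by −1, so neg: (-3*((-4*(x - 7))^2)) - 6 = -6918.
Step 2. [(-3*((-4*(x - 7))^2)) - 6 = -6918] common factor -3 (LHS and -6918) — divide through ⇒ factor: ((-4*(x - 7))^2) + 2 = 2306.
Step 3. [((-4*(x - 7))^2) + 2 = 2306] 2 comes off first (subtract 2). So sub: (-4*(x - 7))^2 = 2304.
Step 4. [(-4*(x - 7))^2 = 2304] 2304 ≥ 0, LHS is (·)² — take ±√ ⇒ sqrt: -4*(x - 7) = 48 or -48.
Step 5. [-4*(x - 7) = 48 or -48] -4·(inner) — divide through by -4 ⇒ div: x - 7 = -12 or 12.
Step 6. [x - 7 = -12 or 12] -7 is outermost — add 7 both sides ⇒ sub: x = -5 or 19.

Answer: x ∈ {-5, 19}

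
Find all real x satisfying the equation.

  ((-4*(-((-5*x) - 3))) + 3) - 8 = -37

Step 1. [((-4*(-((-5*x) - 3))) + 3) - 8 = -37] peel the -8: add 8 from each side ⇒ sub: (-4*(-((-5*x) - 3))) + 3 = -29.
Step 2. [(-4*(-((-5*x) - 3))) + 3 = -29] the outer +3 inverts by subtracting 3. So sub: -4*(-((-5*x) - 3)) = -32.
Step 3. [-4*(-((-5*x) - 3)) = -32] divide by the outer -4. So div: -((-5*x) - 3) = 8.
Step 4. [-((-5*x) - 3) = 8] LHS negated; negate both sides. So neg: (-5*x) - 3 = -8.
Step 5. [(-5*x) - 3 = -8] the outer -3 inverts by adding 3 ⇒ sub: -5*x = -5.
Step 6. [-5*x = -5] -5·(inner) — divide through by -5, so div: x = 1.

Answer: x ∈ {1}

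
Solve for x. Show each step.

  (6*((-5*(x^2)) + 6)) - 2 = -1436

Step 1. [(6*((-5*(x^2)) + 6)) - 2 = -1436] add 2: x sits inside (… - 2). So sub: 6*((-5*(x^2)) + 6) = -1434.
Step 2. [6*((-5*(x^2)) + 6) = -1434] divide by the outer 6 ⇒ div: (-5*(x^2)) + 6 = -239.
Step 3. [(-5*(x^2)) + 6 = -239] subtract 6: x sits inside (… + 6) ⇒ sub: -5*(x^2) = -245.
Step 4. [-5*(x^2) = -245] LHS = -5·(…); ÷-5 both sides, so div: x^2 = 49.
Step 5. [x^2 = 49] LHS squared, RHS 49 ≥ 0: apply √ (±) ⇒ sqrt: x = 7 or -7.

Answer: x ∈ {-7, 7}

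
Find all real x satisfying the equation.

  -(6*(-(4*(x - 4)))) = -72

Step 1. [-(6*(-(4*(x - 4)))) = -72] flip signs both sides. So neg: 6*(-(4*(x - 4))) = 72.
Step 2. [6*(-(4*(x - 4))) = 72] divide by the outer 6, so div: -(4*(x - 4)) = 12.
Step 3. [-(4*(x - 4)) = 12] flip signs both sides, so neg: 4*(x - 4) = -12.
Step 4. [4*(x - 4) = -12] 4·(inner) — divide through by 4. So div: x - 4 = -3.
Step 5. [x - 4 = -3] add 4: x sits inside (… - 4). So sub: x = 1.

Answer: x ∈ {1}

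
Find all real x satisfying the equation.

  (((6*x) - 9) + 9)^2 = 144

Step 1. [(((6*x) - 9) + 9)^2 = 144] 144 ≥ 0, LHS is (·)² — take ±√, so sqrt: ((6*x) - 9) + 9 = 12 or -12.
Step 2. [((6*x) - 9) + 9 = 12 or -12] the outer +9 inverts by subtracting 9 ⇒ sub: (6*x) - 9 = 3 or -21.
Step 3. [(6*x) - 9 = 3 or -21] add 9: x sits inside (… - 9). So sub: 6*x = 12 or -12.
Step 4. [6*x = 12 or -12] 6 out front; divide by 6, so div: x = 2 or -2.

Answer: x ∈ {-2, 2}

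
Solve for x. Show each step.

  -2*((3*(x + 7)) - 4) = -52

Step 1. [-2*((3*(x + 7)) - 4) = -52] divide by the outer -2 ⇒ div: (3*(x + 7)) - 4 = 26.
Step 2. [(3*(x + 7)) - 4 = 26] -4 is outermost — add 4 both sides ⇒ sub: 3*(x + 7) = 30.
Step 3. [3*(x + 7) = 30] 3 out front; divide by 3 ⇒ div: x + 7 = 10.
Step 4. [x + 7 = 10] subtract 7: x sits inside (… + 7) ⇒ sub: x = 3.

Answer: x ∈ {3}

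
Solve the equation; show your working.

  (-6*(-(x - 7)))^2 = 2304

Step 1. [(-6*(-(x - 7)))^2 = 2304] LHS squared, RHS 2304 ≥ 0: apply √ (±) ⇒ sqrt: -6*(-(x - 7)) = 48 or -48.
Step 2. [-6*(-(x - 7)) = 48 or -48] LHS = -6·(…); ÷-6 both sides. So div: -(x - 7) = -8 or 8.
Step 3. [-(x - 7) = -8 or 8] LHS negated; negate both sides. So neg: x - 7 = 8 or -8.
Step 4. [x - 7 = 8 or -8] -7 is outermost — add 7 both sides. So sub: x = 15 or -1.

Answer: x ∈ {-1, 15}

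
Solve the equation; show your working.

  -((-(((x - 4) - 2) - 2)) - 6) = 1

Step 1. [-((-(((x - 4) - 2) - 2)) - 6) = 1] flip signs both sides ⇒ neg: (-(((x - 4) - 2) - 2)) - 6 = -1.
Step 2. [(-(((x - 4) - 2) - 2)) - 6 = -1] add 6: x sits inside (… - 6). So sub: -(((x - 4) - 2) - 2) = 5.
Step 3. [-(((x - 4) - 2) - 2) = 5] flip signs both sides, so neg: ((x - 4) - 2) - 2 = -5.
Step 4. [((x - 4) - 2) - 2 = -5] add 2: x sits inside (… - 2) ⇒ sub: (x - 4) - 2 = -3.
Step 5. [(x - 4) - 2 = -3] add 2: x sits inside (… - 2), so sub: x - 4 = -1.
Step 6. [x - 4 = -1] peel the -4: add 4 from each side, so sub: x = 3.

Answer: x ∈ {3}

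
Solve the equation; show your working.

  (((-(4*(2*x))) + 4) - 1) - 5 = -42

Step 1. [(((-(4*(2*x))) + 4) - 1) - 5 = -42] 5 comes off first (add 5), so sub: ((-(4*(2*x))) + 4) - 1 = -37.
Step 2. [((-(4*(2*x))) + 4) - 1 = -37] peel the -1: add 1 from each side ⇒ sub: (-(4*(2*x))) + 4 = -36.
Step 3. [(-(4*(2*x))) + 4 = -36] +4 is outermost — subtract 4 both sides, so sub: -(4*(2*x)) = -40.
Step 4. [-(4*(2*x)) = -40] flip signs both sides ⇒ neg: 4*(2*x) = 40.
Step 5. [4*(2*x) = 40] divide by the outer 4. So div: 2*x = 10.
Step 6. [2*x = 10] LHS = 2·(…); ÷2 both sides. So div: x = 5.

Answer: x ∈ {5}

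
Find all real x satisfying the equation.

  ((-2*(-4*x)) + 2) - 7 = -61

Step 1. [((-2*(-4*x)) + 2) - 7 = -61] -7 is outermost — add 7 both sides ⇒ sub: (-2*(-4*x)) + 2 = -54.
Step 2. [(-2*(-4*x)) + 2 = -54] -2 divides every term; factor it out ⇒ factor: (-4*x) - 1 = 27.
Step 3. [(-4*x) - 1 = 27] -1 is outermost — add 1 both sides. So sub: -4*x = 28.
Step 4. [-4*x = 28] divide by the outer -4 ⇒ div: x = -7.

Answer: x ∈ {-7}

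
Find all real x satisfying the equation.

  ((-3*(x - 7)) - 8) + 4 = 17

Step 1. [((-3*(x - 7)) - 8) + 4 = 17] the outer +4 inverts by subtracting 4, so sub: (-3*(x - 7)) - 8 = 13.
Step 2. [(-3*(x - 7)) - 8 = 13] the outer -8 inverts by adding 8, so sub: -3*(x - 7) = 21.
Step 3. [-3*(x - 7) = 21] -3·(inner) — divide through by -3. So div: x - 7 = -7.
Step 4. [x - 7 = -7] add 7: x sits inside (… - 7). So sub: x = 0.

Answer: x ∈ {0}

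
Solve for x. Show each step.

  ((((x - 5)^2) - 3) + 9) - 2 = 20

Step 1. [((((x - 5)^2) - 3) + 9) - 2 = 20] the outer -2 inverts by adding 2. So sub: (((x - 5)^2) - 3) + 9 = 22.
Step 2. [(((x - 5)^2) - 3) + 9 = 22] peel the +9: subtract 9 from each side, so sub: ((x - 5)^2) - 3 = 13.
Step 3. [((x - 5)^2) - 3 = 13] add 3: x sits inside (… - 3) ⇒ sub: (x - 5)^2 = 16.
Step 4. [(x - 5)^2 = 16] √ both sides: 16 ≥ 0 gives two branches. So sqrt: x - 5 = 4 or -4.
Step 5. [x - 5 = 4 or -4] -5 is outermost — add 5 both sides, so sub: x = 9 or 1.

Answer: x ∈ {1, 9}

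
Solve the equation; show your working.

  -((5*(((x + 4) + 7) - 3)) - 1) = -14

Step 1. [-((5*(((x + 4) + 7) - 3)) - 1) = -14] LHS negated; negate both sides, so neg: (5*(((x + 4) + 7) - 3)) - 1 = 14.
Step 2. [(5*(((x + 4) + 7) - 3)) - 1 = 14] -1 is outermost — add 1 both sides ⇒ sub: 5*(((x + 4) + 7) - 3) = 15.
Step 3. [5*(((x + 4) + 7) - 3) = 15] LHS = 5·(…); ÷5 both sides, so div: ((x + 4) + 7) - 3 = 3.
Step 4. [((x + 4) + 7) - 3 = 3] the outer -3 inverts by adding 3. So sub: (x + 4) + 7 = 6.
Step 5. [(x + 4) + 7 = 6] +7 is outermost — subtract 7 both sides ⇒ sub: x + 4 = -1.
Step 6. [x + 4 = -1] subtract 4: x sits inside (… + 4). So sub: x = -5.

Answer: x ∈ {-5}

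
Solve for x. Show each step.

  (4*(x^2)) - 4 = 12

Step 1. [(4*(x^2)) - 4 = 12] 4 divides every term; factor it out, so factor: (x^2) - 1 = 3.
Step 2. [(x^2) - 1 = 3] 1 comes off first (add 1). So sub: x^2 = 4.
Step 3. [x^2 = 4] √ both sides: 4 ≥ 0 gives two branches. So sqrt: x = 2 or -2.

Answer: x ∈ {-2, 2}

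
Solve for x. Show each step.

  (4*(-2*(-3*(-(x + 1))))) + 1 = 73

Step 1. [(4*(-2*(-3*(-(x + 1))))) + 1 = 73] the outer +1 inverts by subtracting 1, so sub: 4*(-2*(-3*(-(x + 1)))) = 72.
Step 2. [4*(-2*(-3*(-(x + 1)))) = 72] 4 out front; divide by 4. So div: -2*(-3*(-(x + 1))) = 18.
Step 3. [-2*(-3*(-(x + 1))) = 18] LHS = -2·(…); ÷-2 both sides. So div: -3*(-(x + 1)) = -9.
Step 4. [-3*(-(x + 1)) = -9] leading coefficient -3: divide by -3 ⇒ div: -(x + 1) = 3.
Step 5. [-(x + 1) = 3] flip signs both sides ⇒ neg: x + 1 = -3.
Step 6. [x + 1 = -3] peel the +1: subtract 1 from each side. So sub: x = -4.

Answer: x ∈ {-4}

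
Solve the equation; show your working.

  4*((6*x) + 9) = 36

Step 1. [4*((6*x) + 9) = 36] LHS = 4·(…); ÷4 both sides. So div: (6*x) + 9 = 9.
Step 2. [(6*x) + 9 = 9] peel the +9: subtract 9 from each side ⇒ sub: 6*x = 0.
Step 3. [6*x = 0] divide by the outer 6, so div: x = 0.

Answer: x ∈ {0}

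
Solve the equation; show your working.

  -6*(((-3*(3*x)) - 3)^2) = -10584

Step 1. [-6*(((-3*(3*x)) - 3)^2) = -10584] leading coefficient -6: divide by -6, so div: ((-3*(3*x)) - 3)^2 = 1764.
Step 2. [((-3*(3*x)) - 3)^2 = 1764] LHS squared, RHS 1764 ≥ 0: apply √ (±). So sqrt: (-3*(3*x)) - 3 = 42 or -42.
Step 3. [(-3*(3*x)) - 3 = 42 or -42] -3 divides every term; factor it out. So factor: (3*x) + 1 = -14 or 14.
Step 4. [(3*x) + 1 = -14 or 14] +1 is outermost — subtract 1 both sides ⇒ sub: 3*x = -15 or 13.
Step 5. [3*x = -15 or 13] divide by the outer 3. So div: x = -5 or 13/3.

Answer: x ∈ {-5, 13/3}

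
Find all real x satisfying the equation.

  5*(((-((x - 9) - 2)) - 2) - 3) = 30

Step 1. [5*(((-((x - 9) - 2)) - 2) - 3) = 30] 5 out front; divide by 5 ⇒ div: ((-((x - 9) - 2)) - 2) - 3 = 6.
Step 2. [((-((x - 9) - 2)) - 2) - 3 = 6] -3 is outermost — add 3 both sides, so sub: (-((x - 9) - 2)) - 2 = 9.
Step 3. [(-((x - 9) - 2)) - 2 = 9] 2 comes off first (add 2), so sub: -((x - 9) - 2) = 11.
Step 4. [-((x - 9) - 2) = 11] LHS negated; negate both sides. So neg: (x - 9) - 2 = -11.
Step 5. [(x - 9) - 2 = -11] -2 is outermost — add 2 both sides. So sub: x - 9 = -9.
Step 6. [x - 9 = -9] the outer -9 inverts by adding 9. So sub: x = 0.

Answer: x ∈ {0}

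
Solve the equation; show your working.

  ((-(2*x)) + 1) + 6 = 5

Step 1. [((-(2*x)) + 1) + 6 = 5] peel the +6: subtract 6 from each side ⇒ sub: (-(2*x)) + 1 = -1.
Step 2. [(-(2*x)) + 1 = -1] +1 is outermost — subtract 1 both sides ⇒ sub: -(2*x) = -2.
Step 3. [-(2*x) = -2] leading − — multiply by −1 ⇒ neg: 2*x = 2.
Step 4. [2*x = 2] 2·(inner) — divide through by 2, so div: x = 1.

Answer: x ∈ {1}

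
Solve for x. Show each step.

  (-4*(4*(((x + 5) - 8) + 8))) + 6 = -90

Step 1. [(-4*(4*(((x + 5) - 8) + 8))) + 6 = -90] 6 comes off first (subtract 6), so sub: -4*(4*(((x + 5) - 8) + 8)) = -96.
Step 2. [-4*(4*(((x + 5) - 8) + 8)) = -96] divide by the outer -4 ⇒ div: 4*(((x + 5) - 8) + 8) = 24.
Step 3. [4*(((x + 5) - 8) + 8) = 24] 4 out front; divide by 4. So div: ((x + 5) - 8) + 8 = 6.
Step 4. [((x + 5) - 8) + 8 = 6] peel the +8: subtract 8 from each side ⇒ sub: (x + 5) - 8 = -2.
Step 5. [(x + 5) - 8 = -2] add 8: x sits inside (… - 8). So sub: x + 5 = 6.
Step 6. [x + 5 = 6] the outer +5 inverts by subtracting 5. So sub: x = 1.

Answer: x ∈ {1}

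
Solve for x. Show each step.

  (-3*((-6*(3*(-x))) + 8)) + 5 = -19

Step 1. [(-3*((-6*(3*(-x))) + 8)) + 5 = -19] 5 comes off first (subtract 5). So sub: -3*((-6*(3*(-x))) + 8) = -24.
Step 2. [-3*((-6*(3*(-x))) + 8) = -24] divide by the outer -3 ⇒ div: (-6*(3*(-x))) + 8 = 8.
Step 3. [(-6*(3*(-x))) + 8 = 8] peel the +8: subtract 8 from each side. So sub: -6*(3*(-x)) = 0.
Step 4. [-6*(3*(-x)) = 0] -6·(inner) — divide through by -6 ⇒ div: 3*(-x) = 0.
Step 5. [3*(-x) = 0] 3·(inner) — divide through by 3, so div: -x = 0.
Step 6. [-x = 0] leading − — multiply by −1. So neg: x = 0.

Answer: x ∈ {0}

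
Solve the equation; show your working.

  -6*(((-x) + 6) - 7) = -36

Step 1. [-6*(((-x) + 6) - 7) = -36] divide by the outer -6, so div: ((-x) + 6) - 7 = 6.
Step 2. [((-x) + 6) - 7 = 6] the outer -7 inverts by adding 7, so sub: (-x) + 6 = 13.
Step 3. [(-x) + 6 = 13] subtract 6: x sits inside (… + 6) ⇒ sub: -x = 7.
Step 4. [-x = 7] leading − — multiply by −1. So neg: x = -7.

Answer: x ∈ {-7}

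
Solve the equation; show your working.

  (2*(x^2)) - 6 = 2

Step 1. [(2*(x^2)) - 6 = 2] add 6: x sits inside (… - 6). So sub: 2*(x^2) = 8.
Step 2. [2*(x^2) = 8] LHS = 2·(…); ÷2 both sides ⇒ div: x^2 = 4.
Step 3. [x^2 = 4] √ both sides: 4 ≥ 0 gives two branches, so sqrt: x = 2 or -2.

Answer: x ∈ {-2, 2}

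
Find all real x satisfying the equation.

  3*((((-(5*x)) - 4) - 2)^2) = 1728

Step 1. [3*((((-(5*x)) - 4) - 2)^2) = 1728] leading coefficient 3: divide by 3 ⇒ div: (((-(5*x)) - 4) - 2)^2 = 576.
Step 2. [(((-(5*x)) - 4) - 2)^2 = 576] 576 ≥ 0, LHS is (·)² — take ±√, so sqrt: ((-(5*x)) - 4) - 2 = 24 or -24.
Step 3. [((-(5*x)) - 4) - 2 = 24 or -24] peel the -2: add 2 from each side ⇒ sub: (-(5*x)) - 4 = 26 or -22.
Step 4. [(-(5*x)) - 4 = 26 or -22] 4 comes off first (add 4) ⇒ sub: -(5*x) = 30 or -18.
Step 5. [-(5*x) = 30 or -18] LHS negated; negate both sides. So neg: 5*x = -30 or 18.
Step 6. [5*x = -30 or 18] divide by the outer 5, so div: x = -6 or 18/5.

Answer: x ∈ {-6, 18/5}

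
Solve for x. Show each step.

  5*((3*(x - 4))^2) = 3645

Step 1. [5*((3*(x - 4))^2) = 3645] 5·(inner) — divide through by 5. So div: (3*(x - 4))^2 = 729.
Step 2. [(3*(x - 4))^2 = 729] LHS squared, RHS 729 ≥ 0: apply √ (±), so sqrt: 3*(x - 4) = 27 or -27.
Step 3. [3*(x - 4) = 27 or -27] 3 out front; divide by 3. So div: x - 4 = 9 or -9.
Step 4. [x - 4 = 9 or -9] the outer -4 inverts by adding 4, so sub: x = 13 or -5.

Answer: x ∈ {-5, 13}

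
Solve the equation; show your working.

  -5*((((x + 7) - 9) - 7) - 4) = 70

Step 1. [-5*((((x + 7) - 9) - 7) - 4) = 70] -5 out front; divide by -5. So div: (((x + 7) - 9) - 7) - 4 = -14.
Step 2. [(((x + 7) - 9) - 7) - 4 = -14] peel the -4: add 4 from each side, so sub: ((x + 7) - 9) - 7 = -10.
Step 3. [((x + 7) - 9) - 7 = -10] peel the -7: add 7 from each side, so sub: (x + 7) - 9 = -3.
Step 4. [(x + 7) - 9 = -3] the outer -9 inverts by adding 9. So sub: x + 7 = 6.
Step 5. [x + 7 = 6] peel the +7: subtract 7 from each side. So sub: x = -1.

Answer: x ∈ {-1}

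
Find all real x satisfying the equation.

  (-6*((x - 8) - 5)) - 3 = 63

Step 1. [(-6*((x - 8) - 5)) - 3 = 63] the outer -3 inverts by adding 3. So sub: -6*((x - 8) - 5) = 66.
Step 2. [-6*((x - 8) - 5) = 66] -6·(inner) — divide through by -6 ⇒ div: (x - 8) - 5 = -11.
Step 3. [(x - 8) - 5 = -11] add 5: x sits inside (… - 5). So sub: x - 8 = -6.
Step 4. [x - 8 = -6] peel the -8: add 8 from each side. So sub: x = 2.

Answer: x ∈ {2}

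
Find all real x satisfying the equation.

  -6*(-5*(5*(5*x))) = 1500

Step 1. [-6*(-5*(5*(5*x))) = 1500] leading coefficient -6: divide by -6, so div: -5*(5*(5*x)) = -250.
Step 2. [-5*(5*(5*x)) = -250] LHS = -5·(…); ÷-5 both sides, so div: 5*(5*x) = 50.
Step 3. [5*(5*x) = 50] 5·(inner) — divide through by 5. So div: 5*x = 10.
Step 4. [5*x = 10] 5·(inner) — divide through by 5, so div: x = 2.

Answer: x ∈ {2}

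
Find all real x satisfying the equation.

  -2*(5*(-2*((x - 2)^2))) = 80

Step 1. [-2*(5*(-2*((x - 2)^2))) = 80] divide by the outer -2, so div: 5*(-2*((x - 2)^2)) = -40.
Step 2. [5*(-2*((x - 2)^2)) = -40] 5·(inner) — divide through by 5, so div: -2*((x - 2)^2) = -8.
Step 3. [-2*((x - 2)^2) = -8] -2 out front; divide by -2, so div: (x - 2)^2 = 4.
Step 4. [(x - 2)^2 = 4] 4 ≥ 0, LHS is (·)² — take ±√, so sqrt: x - 2 = 2 or -2.
Step 5. [x - 2 = 2 or -2] 2 comes off first (add 2). So sub: x = 4 or 0.

Answer: x ∈ {0, 4}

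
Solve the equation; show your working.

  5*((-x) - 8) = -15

Step 1. [5*((-x) - 8) = -15] 5·(inner) — divide through by 5 ⇒ div: (-x) - 8 = -3.
Step 2. [(-x) - 8 = -3] the outer -8 inverts by adding 8. So sub: -x = 5.
Step 3. [-x = 5] LHS negated; negate both sides ⇒ neg: x = -5.

Answer: x ∈ {-5}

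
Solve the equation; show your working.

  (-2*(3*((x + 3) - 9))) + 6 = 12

Step 1. [(-2*(3*((x + 3) - 9))) + 6 = 12] common factor -2 (LHS and 12) — divide through ⇒ factor: (3*((x + 3) - 9)) - 3 = -6.
Step 2. [(3*((x + 3) - 9)) - 3 = -6] common factor 3 (LHS and -6) — divide through, so factor: ((x + 3) - 9) - 1 = -2.
Step 3. [((x + 3) - 9) - 1 = -2] 1 comes off first (add 1). So sub: (x + 3) - 9 = -1.
Step 4. [(x + 3) - 9 = -1] 9 comes off first (add 9) ⇒ sub: x + 3 = 8.
Step 5. [x + 3 = 8] 3 comes off first (subtract 3). So sub: x = 5.

Answer: x ∈ {5}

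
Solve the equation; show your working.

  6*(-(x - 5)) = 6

Step 1. [6*(-(x - 5)) = 6] 6·(inner) — divide through by 6. So div: -(x - 5) = 1.
Step 2. [-(x - 5) = 1] leading − — multiply by −1, so neg: x - 5 = -1.
Step 3. [x - 5 = -1] peel the -5: add 5 from each side, so sub: x = 4.

Answer: x ∈ {4}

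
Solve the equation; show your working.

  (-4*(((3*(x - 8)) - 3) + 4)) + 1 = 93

Step 1. [(-4*(((3*(x - 8)) - 3) + 4)) + 1 = 93] peel the +1: subtract 1 from each side ⇒ sub: -4*(((3*(x - 8)) - 3) + 4) = 92.
Step 2. [-4*(((3*(x - 8)) - 3) + 4) = 92] divide by the outer -4, so div: ((3*(x - 8)) - 3) + 4 = -23.
Step 3. [((3*(x - 8)) - 3) + 4 = -23] +4 is outermost — subtract 4 both sides. So sub: (3*(x - 8)) - 3 = -27.
Step 4. [(3*(x - 8)) - 3 = -27] 3 comes off first (add 3), so sub: 3*(x - 8) = -24.
Step 5. [3*(x - 8) = -24] divide by the outer 3 ⇒ div: x - 8 = -8.
Step 6. [x - 8 = -8] peel the -8: add 8 from each side, so sub: x = 0.

Answer: x ∈ {0}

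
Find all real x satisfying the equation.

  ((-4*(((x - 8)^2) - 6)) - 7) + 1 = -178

Step 1. [((-4*(((x - 8)^2) - 6)) - 7) + 1 = -178] the outer +1 inverts by subtracting 1. So sub: (-4*(((x - 8)^2) - 6)) - 7 = -179.
Step 2. [(-4*(((x - 8)^2) - 6)) - 7 = -179] 7 comes off first (add 7). So sub: -4*(((x - 8)^2) - 6) = -172.
Step 3. [-4*(((x - 8)^2) - 6) = -172] LHS = -4·(…); ÷-4 both sides. So div: ((x - 8)^2) - 6 = 43.
Step 4. [((x - 8)^2) - 6 = 43] add 6: x sits inside (… - 6), so sub: (x - 8)^2 = 49.
Step 5. [(x - 8)^2 = 49] LHS squared, RHS 49 ≥ 0: apply √ (±), so sqrt: x - 8 = 7 or -7.
Step 6. [x - 8 = 7 or -7] the outer -8 inverts by adding 8, so sub: x = 15 or 1.

Answer: x ∈ {1, 15}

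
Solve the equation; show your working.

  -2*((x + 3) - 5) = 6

Step 1. [-2*((x + 3) - 5) = 6] -2 out front; divide by -2. So div: (x + 3) - 5 = -3.
Step 2. [(x + 3) - 5 = -3] peel the -5: add 5 from each side ⇒ sub: x + 3 = 2.
Step 3. [x + 3 = 2] 3 comes off first (subtract 3), so sub: x = -1.

Answer: x ∈ {-1}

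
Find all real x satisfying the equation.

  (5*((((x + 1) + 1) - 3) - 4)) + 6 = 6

Step 1. [(5*((((x + 1) + 1) - 3) - 4)) + 6 = 6] peel the +6: subtract 6 from each side ⇒ sub: 5*((((x + 1) + 1) - 3) - 4) = 0.
Step 2. [5*((((x + 1) + 1) - 3) - 4) = 0] LHS = 5·(…); ÷5 both sides. So div: (((x + 1) + 1) - 3) - 4 = 0.
Step 3. [(((x + 1) + 1) - 3) - 4 = 0] peel the -4: add 4 from each side ⇒ sub: ((x + 1) + 1) - 3 = 4.
Step 4. [((x + 1) + 1) - 3 = 4] the outer -3 inverts by adding 3 ⇒ sub: (x + 1) + 1 = 7.
Step 5. [(x + 1) + 1 = 7] the outer +1 inverts by subtracting 1 ⇒ sub: x + 1 = 6.
Step 6. [x + 1 = 6] the outer +1 inverts by subtracting 1. So sub: x = 5.

Answer: x ∈ {5}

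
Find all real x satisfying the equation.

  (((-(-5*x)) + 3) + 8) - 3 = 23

Step 1. [(((-(-5*x)) + 3) + 8) - 3 = 23] 3 comes off first (add 3), so sub: ((-(-5*x)) + 3) + 8 = 26.
Step 2. [((-(-5*x)) + 3) + 8 = 26] 8 comes off first (subtract 8), so sub: (-(-5*x)) + 3 = 18.
Step 3. [(-(-5*x)) + 3 = 18] peel the +3: subtract 3 from each side. So sub: -(-5*x) = 15.
Step 4. [-(-5*x) = 15] LHS negated; negate both sides ⇒ neg: -5*x = -15.
Step 5. [-5*x = -15] LHS = -5·(…); ÷-5 both sides ⇒ div: x = 3.

Answer: x ∈ {3}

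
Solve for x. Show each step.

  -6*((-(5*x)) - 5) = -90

Step 1. [-6*((-(5*x)) - 5) = -90] -6 out front; divide by -6. So div: (-(5*x)) - 5 = 15.
Step 2. [(-(5*x)) - 5 = 15] add 5: x sits inside (… - 5). So sub: -(5*x) = 20.
Step 3. [-(5*x) = 20] flip signs both sides ⇒ neg: 5*x = -20.
Step 4. [5*x = -20] divide by the outer 5 ⇒ div: x = -4.

Answer: x ∈ {-4}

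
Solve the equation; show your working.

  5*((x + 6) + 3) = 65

Step 1. [5*((x + 6) + 3) = 65] 5·(inner) — divide through by 5, so div: (x + 6) + 3 = 13.
Step 2. [(x + 6) + 3 = 13] subtract 3: x sits inside (… + 3), so sub: x + 6 = 10.
Step 3. [x + 6 = 10] 6 comes off first (subtract 6) ⇒ sub: x = 4.

Answer: x ∈ {4}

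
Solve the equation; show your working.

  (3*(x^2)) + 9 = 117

Step 1. [(3*(x^2)) + 9 = 117] common factor 3 (LHS and 117) — divide through, so factor: (x^2) + 3 = 39.
Step 2. [(x^2) + 3 = 39] peel the +3: subtract 3 from each side. So sub: x^2 = 36.
Step 3. [x^2 = 36] 36 ≥ 0, LHS is (·)² — take ±√ ⇒ sqrt: x = 6 or -6.

Answer: x ∈ {-6, 6}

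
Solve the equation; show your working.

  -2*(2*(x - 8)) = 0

Step 1. [-2*(2*(x - 8)) = 0] LHS = -2·(…); ÷-2 both sides, so div: 2*(x - 8) = 0.
Step 2. [2*(x - 8) = 0] divide by the outer 2, so div: x - 8 = 0.
Step 3. [x - 8 = 0] 8 comes off first (add 8), so sub: x = 8.

Answer: x ∈ {8}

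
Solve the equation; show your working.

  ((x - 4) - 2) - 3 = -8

Step 1. [((x - 4) - 2) - 3 = -8] add 3: x sits inside (… - 3) ⇒ sub: (x - 4) - 2 = -5.
Step 2. [(x - 4) - 2 = -5] add 2: x sits inside (… - 2), so sub: x - 4 = -3.
Step 3. [x - 4 = -3] add 4: x sits inside (… - 4). So sub: x = 1.

Answer: x ∈ {1}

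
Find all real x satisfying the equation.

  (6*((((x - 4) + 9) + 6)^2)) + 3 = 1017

Step 1. [(6*((((x - 4) + 9) + 6)^2)) + 3 = 1017] the outer +3 inverts by subtracting 3 ⇒ sub: 6*((((x - 4) + 9) + 6)^2) = 1014.
Step 2. [6*((((x - 4) + 9) + 6)^2) = 1014] 6 out front; divide by 6, so div: (((x - 4) + 9) + 6)^2 = 169.
Step 3. [(((x - 4) + 9) + 6)^2 = 169] 169 ≥ 0, LHS is (·)² — take ±√. So sqrt: ((x - 4) + 9) + 6 = 13 or -13.
Step 4. [((x - 4) + 9) + 6 = 13 or -13] 6 comes off first (subtract 6) ⇒ sub: (x - 4) + 9 = 7 or -19.
Step 5. [(x - 4) + 9 = 7 or -19] the outer +9 inverts by subtracting 9, so sub: x - 4 = -2 or -28.
Step 6. [x - 4 = -2 or -28] add 4: x sits inside (… - 4) ⇒ sub: x = 2 or -24.

Answer: x ∈ {-24, 2}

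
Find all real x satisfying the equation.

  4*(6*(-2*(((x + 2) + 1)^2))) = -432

Step 1. [4*(6*(-2*(((x + 2) + 1)^2))) = -432] 4 out front; divide by 4 ⇒ div: 6*(-2*(((x + 2) + 1)^2)) = -108.
Step 2. [6*(-2*(((x + 2) + 1)^2)) = -108] 6 out front; divide by 6 ⇒ div: -2*(((x + 2) + 1)^2) = -18.
Step 3. [-2*(((x + 2) + 1)^2) = -18] divide by the outer -2. So div: ((x + 2) + 1)^2 = 9.
Step 4. [((x + 2) + 1)^2 = 9] 9 ≥ 0, LHS is (·)² — take ±√ ⇒ sqrt: (x + 2) + 1 = 3 or -3.
Step 5. [(x + 2) + 1 = 3 or -3] the outer +1 inverts by subtracting 1, so sub: x + 2 = 2 or -4.
Step 6. [x + 2 = 2 or -4] subtract 2: x sits inside (… + 2), so sub: x = 0 or -6.

Answer: x ∈ {-6, 0}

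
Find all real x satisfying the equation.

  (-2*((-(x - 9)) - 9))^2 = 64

Step 1. [(-2*((-(x - 9)) - 9))^2 = 64] LHS squared, RHS 64 ≥ 0: apply √ (±). So sqrt: -2*((-(x - 9)) - 9) = 8 or -8.
Step 2. [-2*((-(x - 9)) - 9) = 8 or -8] leading coefficient -2: divide by -2 ⇒ div: (-(x - 9)) - 9 = -4 or 4.
Step 3. [(-(x - 9)) - 9 = -4 or 4] the outer -9 inverts by adding 9 ⇒ sub: -(x - 9) = 5 or 13.
Step 4. [-(x - 9) = 5 or 13] leading − — multiply by −1, so neg: x - 9 = -5 or -13.
Step 5. [x - 9 = -5 or -13] peel the -9: add 9 from each side, so sub: x = 4 or -4.

Answer: x ∈ {-4, 4}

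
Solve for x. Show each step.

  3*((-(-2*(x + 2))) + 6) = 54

Step 1. [3*((-(-2*(x + 2))) + 6) = 54] 3·(inner) — divide through by 3. So div: (-(-2*(x + 2))) + 6 = 18.
Step 2. [(-(-2*(x + 2))) + 6 = 18] 6 comes off first (subtract 6), so sub: -(-2*(x + 2)) = 12.
Step 3. [-(-2*(x + 2)) = 12] leading − — multiply by −1, so neg: -2*(x + 2) = -12.
Step 4. [-2*(x + 2) = -12] leading coefficient -2: divide by -2 ⇒ div: x + 2 = 6.
Step 5. [x + 2 = 6] 2 comes off first (subtract 2). So sub: x = 4.

Answer: x ∈ {4}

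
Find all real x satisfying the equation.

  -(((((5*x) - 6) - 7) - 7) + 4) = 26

Step 1. [-(((((5*x) - 6) - 7) - 7) + 4) = 26] LHS negated; negate both sides. So neg: ((((5*x) - 6) - 7) - 7) + 4 = -26.
Step 2. [((((5*x) - 6) - 7) - 7) + 4 = -26] 4 comes off first (subtract 4), so sub: (((5*x) - 6) - 7) - 7 = -30.
Step 3. [(((5*x) - 6) - 7) - 7 = -30] peel the -7: add 7 from each side, so sub: ((5*x) - 6) - 7 = -23.
Step 4. [((5*x) - 6) - 7 = -23] add 7: x sits inside (… - 7) ⇒ sub: (5*x) - 6 = -16.
Step 5. [(5*x) - 6 = -16] 6 comes off first (add 6), so sub: 5*x = -10.
Step 6. [5*x = -10] 5·(inner) — divide through by 5 ⇒ div: x = -2.

Answer: x ∈ {-2}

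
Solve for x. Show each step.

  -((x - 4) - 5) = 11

Step 1. [-((x - 4) - 5) = 11] flip signs both sides, so neg: (x - 4) - 5 = -11.
Step 2. [(x - 4) - 5 = -11] -5 is outermost — add 5 both sides, so sub: x - 4 = -6.
Step 3. [x - 4 = -6] -4 is outermost — add 4 both sides, so sub: x = -2.

Answer: x ∈ {-2}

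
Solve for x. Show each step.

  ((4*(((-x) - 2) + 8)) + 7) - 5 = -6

Step 1. [((4*(((-x) - 2) + 8)) + 7) - 5 = -6] the outer -5 inverts by adding 5 ⇒ sub: (4*(((-x) - 2) + 8)) + 7 = -1.
Step 2. [(4*(((-x) - 2) + 8)) + 7 = -1] +7 is outermost — subtract 7 both sides. So sub: 4*(((-x) - 2) + 8) = -8.
Step 3. [4*(((-x) - 2) + 8) = -8] leading coefficient 4: divide by 4 ⇒ div: ((-x) - 2) + 8 = -2.
Step 4. [((-x) - 2) + 8 = -2] +8 is outermost — subtract 8 both sides. So sub: (-x) - 2 = -10.
Step 5. [(-x) - 2 = -10] add 2: x sits inside (… - 2). So sub: -x = -8.
Step 6. [-x = -8] LHS negated; negate both sides ⇒ neg: x = 8.

Answer: x ∈ {8}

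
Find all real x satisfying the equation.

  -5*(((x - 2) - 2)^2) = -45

Step 1. [-5*(((x - 2) - 2)^2) = -45] LHS = -5·(…); ÷-5 both sides ⇒ div: ((x - 2) - 2)^2 = 9.
Step 2. [((x - 2) - 2)^2 = 9] LHS squared, RHS 9 ≥ 0: apply √ (±). So sqrt: (x - 2) - 2 = 3 or -3.
Step 3. [(x - 2) - 2 = 3 or -3] 2 comes off first (add 2) ⇒ sub: x - 2 = 5 or -1.
Step 4. [x - 2 = 5 or -1] the outer -2 inverts by adding 2. So sub: x = 7 or 1.

Answer: x ∈ {1, 7}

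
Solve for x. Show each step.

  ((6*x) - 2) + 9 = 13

Step 1. [((6*x) - 2) + 9 = 13] +9 is outermost — subtract 9 both sides, so sub: (6*x) - 2 = 4.
Step 2. [(6*x) - 2 = 4] 2 comes off first (add 2). So sub: 6*x = 6.
Step 3. [6*x = 6] leading coefficient 6: divide by 6 ⇒ div: x = 1.

Answer: x ∈ {1}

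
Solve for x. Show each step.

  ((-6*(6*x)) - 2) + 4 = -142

Step 1. [((-6*(6*x)) - 2) + 4 = -142] peel the +4: subtract 4 from each side ⇒ sub: (-6*(6*x)) - 2 = -146.
Step 2. [(-6*(6*x)) - 2 = -146] peel the -2: add 2 from each side, so sub: -6*(6*x) = -144.
Step 3. [-6*(6*x) = -144] LHS = -6·(…); ÷-6 both sides. So div: 6*x = 24.
Step 4. [6*x = 24] 6 out front; divide by 6, so div: x = 4.

Answer: x ∈ {4}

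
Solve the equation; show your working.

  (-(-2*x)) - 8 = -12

Step 1. [(-(-2*x)) - 8 = -12] peel the -8: add 8 from each side. So sub: -(-2*x) = -4.
Step 2. [-(-2*x) = -4] LHS negated; negate both sides. So neg: -2*x = 4.
Step 3. [-2*x = 4] -2·(inner) — divide through by -2. So div: x = -2.

Answer: x ∈ {-2}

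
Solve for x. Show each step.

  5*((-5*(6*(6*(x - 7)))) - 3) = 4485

Step 1. [5*((-5*(6*(6*(x - 7)))) - 3) = 4485] leading coefficient 5: divide by 5 ⇒ div: (-5*(6*(6*(x - 7)))) - 3 = 897.
Step 2. [(-5*(6*(6*(x - 7)))) - 3 = 897] 3 comes off first (add 3) ⇒ sub: -5*(6*(6*(x - 7))) = 900.
Step 3. [-5*(6*(6*(x - 7))) = 900] -5 out front; divide by -5 ⇒ div: 6*(6*(x - 7)) = -180.
Step 4. [6*(6*(x - 7)) = -180] divide by the outer 6 ⇒ div: 6*(x - 7) = -30.
Step 5. [6*(x - 7) = -30] divide by the outer 6. So div: x - 7 = -5.
Step 6. [x - 7 = -5] add 7: x sits inside (… - 7) ⇒ sub: x = 2.

Answer: x ∈ {2}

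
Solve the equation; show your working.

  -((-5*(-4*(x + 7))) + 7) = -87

Step 1. [-((-5*(-4*(x + 7))) + 7) = -87] flip signs both sides, so neg: (-5*(-4*(x + 7))) + 7 = 87.
Step 2. [(-5*(-4*(x + 7))) + 7 = 87] peel the +7: subtract 7 from each side, so sub: -5*(-4*(x + 7)) = 80.
Step 3. [-5*(-4*(x + 7)) = 80] -5 out front; divide by -5 ⇒ div: -4*(x + 7) = -16.
Step 4. [-4*(x + 7) = -16] LHS = -4·(…); ÷-4 both sides ⇒ div: x + 7 = 4.
Step 5. [x + 7 = 4] peel the +7: subtract 7 from each side ⇒ sub: x = -3.

Answer: x ∈ {-3}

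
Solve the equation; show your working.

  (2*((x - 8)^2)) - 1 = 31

Step 1. [(2*((x - 8)^2)) - 1 = 31] peel the -1: add 1 from each side, so sub: 2*((x - 8)^2) = 32.
Step 2. [2*((x - 8)^2) = 32] LHS = 2·(…); ÷2 both sides ⇒ div: (x - 8)^2 = 16.
Step 3. [(x - 8)^2 = 16] LHS squared, RHS 16 ≥ 0: apply √ (±) ⇒ sqrt: x - 8 = 4 or -4.
Step 4. [x - 8 = 4 or -4] add 8: x sits inside (… - 8), so sub: x = 12 or 4.

Answer: x ∈ {4, 12}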